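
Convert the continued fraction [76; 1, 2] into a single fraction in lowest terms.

230/3

Starting at the tail and folding back:
Start with 2.
1 + 1/(2/1) = 1 + 1/2 = 3/2
76 + 1/(3/2) = 76 + 2/3 = 230/3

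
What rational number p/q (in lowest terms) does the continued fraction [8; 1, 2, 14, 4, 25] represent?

Compute successive convergents:
a_0 = 8: 8/1
a_1 = 1: 9/1
a_2 = 2: 26/3
a_3 = 14: 373/43
a_4 = 4: 1518/175
a_5 = 25: 38323/4418

38323/4418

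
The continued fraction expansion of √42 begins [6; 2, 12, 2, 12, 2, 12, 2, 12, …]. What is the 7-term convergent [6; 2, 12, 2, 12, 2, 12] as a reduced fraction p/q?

Start with 12.
2 + 1/(12/1) = 2 + 1/12 = 25/12
12 + 1/(25/12) = 12 + 12/25 = 312/25
2 + 1/(312/25) = 2 + 25/312 = 649/312
12 + 1/(649/312) = 12 + 312/649 = 8100/649
2 + 1/(8100/649) = 2 + 649/8100 = 16849/8100
6 + 1/(16849/8100) = 6 + 8100/16849 = 109194/16849

109194/16849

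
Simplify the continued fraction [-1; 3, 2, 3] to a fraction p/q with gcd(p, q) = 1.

Start with 3.
2 + 1/(3/1) = 2 + 1/3 = 7/3
3 + 1/(7/3) = 3 + 3/7 = 24/7
-1 + 1/(24/7) = -1 + 7/24 = -17/24

-17/24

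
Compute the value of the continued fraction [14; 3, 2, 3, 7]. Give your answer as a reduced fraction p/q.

Start with 7.
3 + 1/(7/1) = 3 + 1/7 = 22/7
2 + 1/(22/7) = 2 + 7/22 = 51/22
3 + 1/(51/22) = 3 + 22/51 = 175/51
14 + 1/(175/51) = 14 + 51/175 = 2501/175

2501/175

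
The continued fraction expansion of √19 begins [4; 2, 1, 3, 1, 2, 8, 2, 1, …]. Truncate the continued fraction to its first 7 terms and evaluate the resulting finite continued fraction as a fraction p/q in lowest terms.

Build up convergents one term at a time:
a_0 = 4: 4/1
a_1 = 2: 9/2
a_2 = 1: 13/3
a_3 = 3: 48/11
a_4 = 1: 61/14
a_5 = 2: 170/39
a_6 = 8: 1421/326

1421/326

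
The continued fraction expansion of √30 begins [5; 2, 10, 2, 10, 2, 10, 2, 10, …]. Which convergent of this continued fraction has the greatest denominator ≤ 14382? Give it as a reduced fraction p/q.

a_0 = 5: 5/1  (≤ bound)
a_1 = 2: 11/2  (≤ bound)
a_2 = 10: 115/21  (≤ bound)
a_3 = 2: 241/44  (≤ bound)
a_4 = 10: 2525/461  (≤ bound)
a_5 = 2: 5291/966  (≤ bound)
a_6 = 10: 55435/10121  (≤ bound)
a_7 = 2: 116161/21208  (> 14382, stop)

55435/10121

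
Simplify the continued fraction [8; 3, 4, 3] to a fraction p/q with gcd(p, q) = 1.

349/42

Build up convergents one term at a time:
a_0 = 8: 8/1
a_1 = 3: 25/3
a_2 = 4: 108/13
a_3 = 3: 349/42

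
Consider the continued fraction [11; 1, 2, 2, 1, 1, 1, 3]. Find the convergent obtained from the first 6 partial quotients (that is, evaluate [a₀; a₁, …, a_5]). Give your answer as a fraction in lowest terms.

Start with 1.
1 + 1/(1/1) = 1 + 1/1 = 2/1
2 + 1/(2/1) = 2 + 1/2 = 5/2
2 + 1/(5/2) = 2 + 2/5 = 12/5
1 + 1/(12/5) = 1 + 5/12 = 17/12
11 + 1/(17/12) = 11 + 12/17 = 199/17

199/17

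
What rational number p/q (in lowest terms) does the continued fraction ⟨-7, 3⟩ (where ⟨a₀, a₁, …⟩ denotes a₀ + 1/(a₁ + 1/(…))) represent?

-20/3

a_0 = -7: -7/1
a_1 = 3: -20/3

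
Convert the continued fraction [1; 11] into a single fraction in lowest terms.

12/11

Start with 11.
1 + 1/(11/1) = 1 + 1/11 = 12/11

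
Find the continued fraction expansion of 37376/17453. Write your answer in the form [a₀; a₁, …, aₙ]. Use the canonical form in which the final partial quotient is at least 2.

[2; 7, 15, 6, 1, 1, 12]

37376 = 2·17453 + 2470, so a_0 = 2
17453 = 7·2470 + 163, so a_1 = 7
2470 = 15·163 + 25, so a_2 = 15
163 = 6·25 + 13, so a_3 = 6
25 = 1·13 + 12, so a_4 = 1
13 = 1·12 + 1, so a_5 = 1
12 = 12·1 + 0, so a_6 = 12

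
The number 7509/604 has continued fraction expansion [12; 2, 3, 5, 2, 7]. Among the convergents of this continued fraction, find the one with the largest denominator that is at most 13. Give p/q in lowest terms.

87/7

List convergents until the denominator exceeds the bound:
a_0 = 12: 12/1  (≤ bound)
a_1 = 2: 25/2  (≤ bound)
a_2 = 3: 87/7  (≤ bound)
a_3 = 5: 460/37  (> 13, stop)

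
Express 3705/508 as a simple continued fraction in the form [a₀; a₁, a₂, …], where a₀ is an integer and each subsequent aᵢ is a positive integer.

[7; 3, 2, 2, 3, 1, 6]

⌊3705/508⌋ = 7, remainder 149
⌊508/149⌋ = 3, remainder 61
⌊149/61⌋ = 2, remainder 27
⌊61/27⌋ = 2, remainder 7
⌊27/7⌋ = 3, remainder 6
⌊7/6⌋ = 1, remainder 1
⌊6/1⌋ = 6, remainder 0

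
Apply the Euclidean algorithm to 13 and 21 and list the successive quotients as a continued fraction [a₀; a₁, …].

Apply division with remainder until the remainder is 0:
⌊13/21⌋ = 0, remainder 13
⌊21/13⌋ = 1, remainder 8
⌊13/8⌋ = 1, remainder 5
⌊8/5⌋ = 1, remainder 3
⌊5/3⌋ = 1, remainder 2
⌊3/2⌋ = 1, remainder 1
⌊2/1⌋ = 2, remainder 0

[0; 1, 1, 1, 1, 1, 2]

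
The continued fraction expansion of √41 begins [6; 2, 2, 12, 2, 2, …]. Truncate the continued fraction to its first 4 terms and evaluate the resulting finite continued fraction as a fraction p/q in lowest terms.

a_0 = 6: 6/1
a_1 = 2: 13/2
a_2 = 2: 32/5
a_3 = 12: 397/62

397/62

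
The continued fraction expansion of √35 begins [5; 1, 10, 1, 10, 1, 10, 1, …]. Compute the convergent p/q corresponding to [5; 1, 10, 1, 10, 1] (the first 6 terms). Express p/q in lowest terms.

Start with 1.
10 + 1/(1/1) = 10 + 1/1 = 11/1
1 + 1/(11/1) = 1 + 1/11 = 12/11
10 + 1/(12/11) = 10 + 11/12 = 131/12
1 + 1/(131/12) = 1 + 12/131 = 143/131
5 + 1/(143/131) = 5 + 131/143 = 846/143

846/143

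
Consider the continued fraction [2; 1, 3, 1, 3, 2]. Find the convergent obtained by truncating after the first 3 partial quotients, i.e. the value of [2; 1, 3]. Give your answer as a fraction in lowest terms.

a_0 = 2: 2/1
a_1 = 1: 3/1
a_2 = 3: 11/4

11/4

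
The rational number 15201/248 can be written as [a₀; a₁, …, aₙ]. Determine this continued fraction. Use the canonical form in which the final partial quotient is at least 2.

[61; 3, 2, 1, 1, 14]

⌊15201/248⌋ = 61, remainder 73
⌊248/73⌋ = 3, remainder 29
⌊73/29⌋ = 2, remainder 15
⌊29/15⌋ = 1, remainder 14
⌊15/14⌋ = 1, remainder 1
⌊14/1⌋ = 14, remainder 0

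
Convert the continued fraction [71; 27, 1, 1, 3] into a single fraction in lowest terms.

Starting at the tail and folding back:
Start with 3.
1 + 1/(3/1) = 1 + 1/3 = 4/3
1 + 1/(4/3) = 1 + 3/4 = 7/4
27 + 1/(7/4) = 27 + 4/7 = 193/7
71 + 1/(193/7) = 71 + 7/193 = 13710/193

13710/193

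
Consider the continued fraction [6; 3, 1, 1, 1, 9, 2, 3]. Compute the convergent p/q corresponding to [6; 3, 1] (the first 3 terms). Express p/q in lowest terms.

25/4

Start with 1.
3 + 1/(1/1) = 3 + 1/1 = 4/1
6 + 1/(4/1) = 6 + 1/4 = 25/4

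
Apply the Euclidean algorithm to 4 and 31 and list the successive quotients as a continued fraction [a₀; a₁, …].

Apply division with remainder until the remainder is 0:
4 = 0·31 + 4, so a_0 = 0
31 = 7·4 + 3, so a_1 = 7
4 = 1·3 + 1, so a_2 = 1
3 = 3·1 + 0, so a_3 = 3

[0; 7, 1, 3]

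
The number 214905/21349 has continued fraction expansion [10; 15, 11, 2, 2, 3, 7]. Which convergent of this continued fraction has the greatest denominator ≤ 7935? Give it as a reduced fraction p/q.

List convergents until the denominator exceeds the bound:
a_0 = 10: 10/1  (≤ bound)
a_1 = 15: 151/15  (≤ bound)
a_2 = 11: 1671/166  (≤ bound)
a_3 = 2: 3493/347  (≤ bound)
a_4 = 2: 8657/860  (≤ bound)
a_5 = 3: 29464/2927  (≤ bound)
a_6 = 7: 214905/21349  (> 7935, stop)

29464/2927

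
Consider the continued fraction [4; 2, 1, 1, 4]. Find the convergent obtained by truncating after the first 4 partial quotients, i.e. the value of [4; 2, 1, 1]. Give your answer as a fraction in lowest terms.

22/5

Compute successive convergents:
a_0 = 4: 4/1
a_1 = 2: 9/2
a_2 = 1: 13/3
a_3 = 1: 22/5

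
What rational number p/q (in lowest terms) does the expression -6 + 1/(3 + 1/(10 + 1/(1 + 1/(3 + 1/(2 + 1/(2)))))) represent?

Start with 2.
2 + 1/(2/1) = 2 + 1/2 = 5/2
3 + 1/(5/2) = 3 + 2/5 = 17/5
1 + 1/(17/5) = 1 + 5/17 = 22/17
10 + 1/(22/17) = 10 + 17/22 = 237/22
3 + 1/(237/22) = 3 + 22/237 = 733/237
-6 + 1/(733/237) = -6 + 237/733 = -4161/733

-4161/733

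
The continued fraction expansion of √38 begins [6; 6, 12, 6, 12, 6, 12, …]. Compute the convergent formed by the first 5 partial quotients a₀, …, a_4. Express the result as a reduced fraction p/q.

33294/5401

Start with 12.
6 + 1/(12/1) = 6 + 1/12 = 73/12
12 + 1/(73/12) = 12 + 12/73 = 888/73
6 + 1/(888/73) = 6 + 73/888 = 5401/888
6 + 1/(5401/888) = 6 + 888/5401 = 33294/5401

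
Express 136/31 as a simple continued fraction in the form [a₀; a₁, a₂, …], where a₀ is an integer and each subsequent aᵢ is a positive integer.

Repeatedly divide and take the remainder:
⌊136/31⌋ = 4, remainder 12
⌊31/12⌋ = 2, remainder 7
⌊12/7⌋ = 1, remainder 5
⌊7/5⌋ = 1, remainder 2
⌊5/2⌋ = 2, remainder 1
⌊2/1⌋ = 2, remainder 0

[4; 2, 1, 1, 2, 2]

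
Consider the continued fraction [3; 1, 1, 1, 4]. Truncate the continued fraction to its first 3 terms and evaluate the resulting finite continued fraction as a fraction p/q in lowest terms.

Starting at the tail and folding back:
Start with 1.
1 + 1/(1/1) = 1 + 1/1 = 2/1
3 + 1/(2/1) = 3 + 1/2 = 7/2

7/2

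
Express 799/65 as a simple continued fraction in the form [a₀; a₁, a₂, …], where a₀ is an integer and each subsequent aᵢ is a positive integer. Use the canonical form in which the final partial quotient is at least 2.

[12; 3, 2, 2, 1, 2]

⌊799/65⌋ = 12, remainder 19
⌊65/19⌋ = 3, remainder 8
⌊19/8⌋ = 2, remainder 3
⌊8/3⌋ = 2, remainder 2
⌊3/2⌋ = 1, remainder 1
⌊2/1⌋ = 2, remainder 0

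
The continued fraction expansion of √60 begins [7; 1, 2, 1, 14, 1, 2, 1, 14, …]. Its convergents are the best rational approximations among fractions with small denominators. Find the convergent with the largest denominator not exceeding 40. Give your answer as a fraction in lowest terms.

31/4

List convergents until the denominator exceeds the bound:
a_0 = 7: 7/1  (≤ bound)
a_1 = 1: 8/1  (≤ bound)
a_2 = 2: 23/3  (≤ bound)
a_3 = 1: 31/4  (≤ bound)
a_4 = 14: 457/59  (> 40, stop)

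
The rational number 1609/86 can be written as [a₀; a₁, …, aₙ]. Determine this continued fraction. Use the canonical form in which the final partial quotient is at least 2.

[18; 1, 2, 2, 3, 1, 2]

Repeatedly divide and take the remainder:
1609 = 18·86 + 61, so a_0 = 18
86 = 1·61 + 25, so a_1 = 1
61 = 2·25 + 11, so a_2 = 2
25 = 2·11 + 3, so a_3 = 2
11 = 3·3 + 2, so a_4 = 3
3 = 1·2 + 1, so a_5 = 1
2 = 2·1 + 0, so a_6 = 2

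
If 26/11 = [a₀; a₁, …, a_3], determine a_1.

26 ÷ 11 → quotient 2, remainder 4
11 ÷ 4 → quotient 2, remainder 3

2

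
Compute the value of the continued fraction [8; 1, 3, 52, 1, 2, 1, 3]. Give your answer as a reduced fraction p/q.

27820/3179

Start with 3.
1 + 1/(3/1) = 1 + 1/3 = 4/3
2 + 1/(4/3) = 2 + 3/4 = 11/4
1 + 1/(11/4) = 1 + 4/11 = 15/11
52 + 1/(15/11) = 52 + 11/15 = 791/15
3 + 1/(791/15) = 3 + 15/791 = 2388/791
1 + 1/(2388/791) = 1 + 791/2388 = 3179/2388
8 + 1/(3179/2388) = 8 + 2388/3179 = 27820/3179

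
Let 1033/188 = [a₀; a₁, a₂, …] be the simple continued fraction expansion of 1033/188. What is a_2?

46

Run the Euclidean algorithm, recording each quotient:
⌊1033/188⌋ = 5, remainder 93
⌊188/93⌋ = 2, remainder 2
⌊93/2⌋ = 46, remainder 1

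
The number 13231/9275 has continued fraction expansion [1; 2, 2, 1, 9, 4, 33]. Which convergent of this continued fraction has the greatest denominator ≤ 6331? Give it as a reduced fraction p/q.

List convergents until the denominator exceeds the bound:
a_0 = 1: 1/1  (≤ bound)
a_1 = 2: 3/2  (≤ bound)
a_2 = 2: 7/5  (≤ bound)
a_3 = 1: 10/7  (≤ bound)
a_4 = 9: 97/68  (≤ bound)
a_5 = 4: 398/279  (≤ bound)
a_6 = 33: 13231/9275  (> 6331, stop)

398/279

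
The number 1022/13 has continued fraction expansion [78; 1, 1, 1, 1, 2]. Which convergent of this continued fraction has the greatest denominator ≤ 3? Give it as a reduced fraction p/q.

a_0 = 78: 78/1  (≤ bound)
a_1 = 1: 79/1  (≤ bound)
a_2 = 1: 157/2  (≤ bound)
a_3 = 1: 236/3  (≤ bound)
a_4 = 1: 393/5  (> 3, stop)

236/3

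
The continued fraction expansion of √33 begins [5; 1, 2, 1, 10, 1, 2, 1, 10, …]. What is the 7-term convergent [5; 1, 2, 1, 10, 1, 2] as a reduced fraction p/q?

787/137

Use the convergent recurrence hₖ = aₖ·hₖ₋₁ + hₖ₋₂ (and likewise for the denominators kₖ):
a_0 = 5: 5/1
a_1 = 1: 6/1
a_2 = 2: 17/3
a_3 = 1: 23/4
a_4 = 10: 247/43
a_5 = 1: 270/47
a_6 = 2: 787/137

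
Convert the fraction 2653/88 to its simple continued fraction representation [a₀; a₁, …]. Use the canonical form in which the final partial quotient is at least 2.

[30; 6, 1, 3, 3]

2653 ÷ 88 → quotient 30, remainder 13
88 ÷ 13 → quotient 6, remainder 10
13 ÷ 10 → quotient 1, remainder 3
10 ÷ 3 → quotient 3, remainder 1
3 ÷ 1 → quotient 3, remainder 0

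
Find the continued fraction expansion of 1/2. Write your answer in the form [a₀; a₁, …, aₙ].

[0; 2]

⌊1/2⌋ = 0, remainder 1
⌊2/1⌋ = 2, remainder 0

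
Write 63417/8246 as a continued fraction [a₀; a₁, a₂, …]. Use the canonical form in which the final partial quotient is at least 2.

63417 = 7·8246 + 5695, so a_0 = 7
8246 = 1·5695 + 2551, so a_1 = 1
5695 = 2·2551 + 593, so a_2 = 2
2551 = 4·593 + 179, so a_3 = 4
593 = 3·179 + 56, so a_4 = 3
179 = 3·56 + 11, so a_5 = 3
56 = 5·11 + 1, so a_6 = 5
11 = 11·1 + 0, so a_7 = 11

[7; 1, 2, 4, 3, 3, 5, 11]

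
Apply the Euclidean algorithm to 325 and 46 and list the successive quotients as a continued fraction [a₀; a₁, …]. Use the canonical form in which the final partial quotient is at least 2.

[7; 15, 3]

Repeatedly divide and take the remainder:
325 ÷ 46 → quotient 7, remainder 3
46 ÷ 3 → quotient 15, remainder 1
3 ÷ 1 → quotient 3, remainder 0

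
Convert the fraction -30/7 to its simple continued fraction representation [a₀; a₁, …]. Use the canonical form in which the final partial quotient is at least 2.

[-5; 1, 2, 2]

Run the Euclidean algorithm, recording each quotient:
-30 = -5·7 + 5, so a_0 = -5
7 = 1·5 + 2, so a_1 = 1
5 = 2·2 + 1, so a_2 = 2
2 = 2·1 + 0, so a_3 = 2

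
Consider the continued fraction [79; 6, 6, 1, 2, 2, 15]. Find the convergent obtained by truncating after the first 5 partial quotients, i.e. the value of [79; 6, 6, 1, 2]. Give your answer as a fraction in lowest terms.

9737/123

Compute successive convergents:
a_0 = 79: 79/1
a_1 = 6: 475/6
a_2 = 6: 2929/37
a_3 = 1: 3404/43
a_4 = 2: 9737/123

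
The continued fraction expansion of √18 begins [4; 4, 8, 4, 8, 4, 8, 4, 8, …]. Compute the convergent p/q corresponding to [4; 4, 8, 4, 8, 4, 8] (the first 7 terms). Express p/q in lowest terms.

161564/38081

Compute successive convergents:
a_0 = 4: 4/1
a_1 = 4: 17/4
a_2 = 8: 140/33
a_3 = 4: 577/136
a_4 = 8: 4756/1121
a_5 = 4: 19601/4620
a_6 = 8: 161564/38081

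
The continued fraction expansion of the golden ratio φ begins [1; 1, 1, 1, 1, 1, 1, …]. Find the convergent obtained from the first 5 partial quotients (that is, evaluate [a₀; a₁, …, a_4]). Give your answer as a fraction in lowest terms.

8/5

a_0 = 1: 1/1
a_1 = 1: 2/1
a_2 = 1: 3/2
a_3 = 1: 5/3
a_4 = 1: 8/5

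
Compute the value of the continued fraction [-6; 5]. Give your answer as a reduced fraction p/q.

-29/5

Compute successive convergents:
a_0 = -6: -6/1
a_1 = 5: -29/5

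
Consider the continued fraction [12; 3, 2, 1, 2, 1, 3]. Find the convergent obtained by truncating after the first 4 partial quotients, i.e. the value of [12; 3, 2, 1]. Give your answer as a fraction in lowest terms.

123/10

Start with 1.
2 + 1/(1/1) = 2 + 1/1 = 3/1
3 + 1/(3/1) = 3 + 1/3 = 10/3
12 + 1/(10/3) = 12 + 3/10 = 123/10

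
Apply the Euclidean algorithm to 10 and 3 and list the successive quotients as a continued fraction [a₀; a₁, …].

[3; 3]

10 ÷ 3 → quotient 3, remainder 1
3 ÷ 1 → quotient 3, remainder 0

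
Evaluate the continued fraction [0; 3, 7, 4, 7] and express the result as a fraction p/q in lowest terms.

210/659

Collapse the nested fraction from the inside out:
Start with 7.
4 + 1/(7/1) = 4 + 1/7 = 29/7
7 + 1/(29/7) = 7 + 7/29 = 210/29
3 + 1/(210/29) = 3 + 29/210 = 659/210
0 + 1/(659/210) = 0 + 210/659 = 210/659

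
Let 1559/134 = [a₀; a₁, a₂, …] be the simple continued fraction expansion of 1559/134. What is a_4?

2

1559 ÷ 134 → quotient 11, remainder 85
134 ÷ 85 → quotient 1, remainder 49
85 ÷ 49 → quotient 1, remainder 36
49 ÷ 36 → quotient 1, remainder 13
36 ÷ 13 → quotient 2, remainder 10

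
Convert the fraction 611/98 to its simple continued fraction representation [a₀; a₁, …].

[6; 4, 3, 1, 5]

611 = 6·98 + 23, so a_0 = 6
98 = 4·23 + 6, so a_1 = 4
23 = 3·6 + 5, so a_2 = 3
6 = 1·5 + 1, so a_3 = 1
5 = 5·1 + 0, so a_4 = 5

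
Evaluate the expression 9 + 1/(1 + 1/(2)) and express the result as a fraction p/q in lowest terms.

29/3

Start with 2.
1 + 1/(2/1) = 1 + 1/2 = 3/2
9 + 1/(3/2) = 9 + 2/3 = 29/3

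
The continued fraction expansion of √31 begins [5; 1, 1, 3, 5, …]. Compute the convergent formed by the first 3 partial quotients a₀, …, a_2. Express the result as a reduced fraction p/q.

Starting at the tail and folding back:
Start with 1.
1 + 1/(1/1) = 1 + 1/1 = 2/1
5 + 1/(2/1) = 5 + 1/2 = 11/2

11/2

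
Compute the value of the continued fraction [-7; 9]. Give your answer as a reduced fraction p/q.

Use the convergent recurrence hₖ = aₖ·hₖ₋₁ + hₖ₋₂ (and likewise for the denominators kₖ):
a_0 = -7: -7/1
a_1 = 9: -62/9

-62/9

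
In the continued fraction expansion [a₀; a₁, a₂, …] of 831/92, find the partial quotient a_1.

831 = 9·92 + 3, so a_0 = 9
92 = 30·3 + 2, so a_1 = 30

30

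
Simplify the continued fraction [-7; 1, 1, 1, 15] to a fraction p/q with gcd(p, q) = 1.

-298/47

Work from the innermost term outward:
Start with 15.
1 + 1/(15/1) = 1 + 1/15 = 16/15
1 + 1/(16/15) = 1 + 15/16 = 31/16
1 + 1/(31/16) = 1 + 16/31 = 47/31
-7 + 1/(47/31) = -7 + 31/47 = -298/47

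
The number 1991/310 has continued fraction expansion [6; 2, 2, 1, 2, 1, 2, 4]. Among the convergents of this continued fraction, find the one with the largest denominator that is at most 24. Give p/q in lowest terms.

List convergents until the denominator exceeds the bound:
a_0 = 6: 6/1  (≤ bound)
a_1 = 2: 13/2  (≤ bound)
a_2 = 2: 32/5  (≤ bound)
a_3 = 1: 45/7  (≤ bound)
a_4 = 2: 122/19  (≤ bound)
a_5 = 1: 167/26  (> 24, stop)

122/19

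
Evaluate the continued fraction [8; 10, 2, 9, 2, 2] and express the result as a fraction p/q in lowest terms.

Collapse the nested fraction from the inside out:
Start with 2.
2 + 1/(2/1) = 2 + 1/2 = 5/2
9 + 1/(5/2) = 9 + 2/5 = 47/5
2 + 1/(47/5) = 2 + 5/47 = 99/47
10 + 1/(99/47) = 10 + 47/99 = 1037/99
8 + 1/(1037/99) = 8 + 99/1037 = 8395/1037

8395/1037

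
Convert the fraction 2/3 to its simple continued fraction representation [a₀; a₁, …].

2 = 0·3 + 2, so a_0 = 0
3 = 1·2 + 1, so a_1 = 1
2 = 2·1 + 0, so a_2 = 2

[0; 1, 2]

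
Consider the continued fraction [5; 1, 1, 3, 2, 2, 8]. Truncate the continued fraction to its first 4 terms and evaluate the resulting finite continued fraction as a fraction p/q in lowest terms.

39/7

Compute successive convergents:
a_0 = 5: 5/1
a_1 = 1: 6/1
a_2 = 1: 11/2
a_3 = 3: 39/7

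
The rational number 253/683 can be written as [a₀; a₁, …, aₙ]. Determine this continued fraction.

Apply division with remainder until the remainder is 0:
⌊253/683⌋ = 0, remainder 253
⌊683/253⌋ = 2, remainder 177
⌊253/177⌋ = 1, remainder 76
⌊177/76⌋ = 2, remainder 25
⌊76/25⌋ = 3, remainder 1
⌊25/1⌋ = 25, remainder 0

[0; 2, 1, 2, 3, 25]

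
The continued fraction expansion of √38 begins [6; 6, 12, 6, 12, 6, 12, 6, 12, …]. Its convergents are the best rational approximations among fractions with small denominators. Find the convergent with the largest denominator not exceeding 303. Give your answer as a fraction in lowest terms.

450/73

a_0 = 6: 6/1  (≤ bound)
a_1 = 6: 37/6  (≤ bound)
a_2 = 12: 450/73  (≤ bound)
a_3 = 6: 2737/444  (> 303, stop)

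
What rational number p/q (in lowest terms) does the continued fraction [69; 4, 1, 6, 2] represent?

a_0 = 69: 69/1
a_1 = 4: 277/4
a_2 = 1: 346/5
a_3 = 6: 2353/34
a_4 = 2: 5052/73

5052/73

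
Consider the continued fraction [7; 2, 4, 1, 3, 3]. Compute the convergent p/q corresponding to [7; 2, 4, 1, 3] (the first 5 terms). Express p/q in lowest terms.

313/42

Work from the innermost term outward:
Start with 3.
1 + 1/(3/1) = 1 + 1/3 = 4/3
4 + 1/(4/3) = 4 + 3/4 = 19/4
2 + 1/(19/4) = 2 + 4/19 = 42/19
7 + 1/(42/19) = 7 + 19/42 = 313/42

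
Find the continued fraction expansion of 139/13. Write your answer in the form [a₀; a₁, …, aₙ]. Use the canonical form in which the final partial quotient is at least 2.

[10; 1, 2, 4]

Run the Euclidean algorithm, recording each quotient:
⌊139/13⌋ = 10, remainder 9
⌊13/9⌋ = 1, remainder 4
⌊9/4⌋ = 2, remainder 1
⌊4/1⌋ = 4, remainder 0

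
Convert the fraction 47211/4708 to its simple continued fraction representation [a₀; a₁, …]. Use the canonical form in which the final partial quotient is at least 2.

Repeatedly divide and take the remainder:
47211 ÷ 4708 → quotient 10, remainder 131
4708 ÷ 131 → quotient 35, remainder 123
131 ÷ 123 → quotient 1, remainder 8
123 ÷ 8 → quotient 15, remainder 3
8 ÷ 3 → quotient 2, remainder 2
3 ÷ 2 → quotient 1, remainder 1
2 ÷ 1 → quotient 2, remainder 0

[10; 35, 1, 15, 2, 1, 2]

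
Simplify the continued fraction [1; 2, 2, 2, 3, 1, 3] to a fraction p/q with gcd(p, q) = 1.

Start with 3.
1 + 1/(3/1) = 1 + 1/3 = 4/3
3 + 1/(4/3) = 3 + 3/4 = 15/4
2 + 1/(15/4) = 2 + 4/15 = 34/15
2 + 1/(34/15) = 2 + 15/34 = 83/34
2 + 1/(83/34) = 2 + 34/83 = 200/83
1 + 1/(200/83) = 1 + 83/200 = 283/200

283/200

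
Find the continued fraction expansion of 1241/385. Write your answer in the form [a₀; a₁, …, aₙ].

[3; 4, 2, 10, 4]

Run the Euclidean algorithm, recording each quotient:
1241 = 3·385 + 86, so a_0 = 3
385 = 4·86 + 41, so a_1 = 4
86 = 2·41 + 4, so a_2 = 2
41 = 10·4 + 1, so a_3 = 10
4 = 4·1 + 0, so a_4 = 4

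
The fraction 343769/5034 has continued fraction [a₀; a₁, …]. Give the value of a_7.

2

Run the Euclidean algorithm, recording each quotient:
343769 ÷ 5034 → quotient 68, remainder 1457
5034 ÷ 1457 → quotient 3, remainder 663
1457 ÷ 663 → quotient 2, remainder 131
663 ÷ 131 → quotient 5, remainder 8
131 ÷ 8 → quotient 16, remainder 3
8 ÷ 3 → quotient 2, remainder 2
3 ÷ 2 → quotient 1, remainder 1
2 ÷ 1 → quotient 2, remainder 0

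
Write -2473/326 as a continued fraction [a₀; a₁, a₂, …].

Repeatedly divide and take the remainder:
-2473 = -8·326 + 135, so a_0 = -8
326 = 2·135 + 56, so a_1 = 2
135 = 2·56 + 23, so a_2 = 2
56 = 2·23 + 10, so a_3 = 2
23 = 2·10 + 3, so a_4 = 2
10 = 3·3 + 1, so a_5 = 3
3 = 3·1 + 0, so a_6 = 3

[-8; 2, 2, 2, 2, 3, 3]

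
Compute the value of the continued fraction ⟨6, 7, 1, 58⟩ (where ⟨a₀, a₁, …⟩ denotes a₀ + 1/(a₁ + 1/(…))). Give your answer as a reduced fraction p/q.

2885/471

Collapse the nested fraction from the inside out:
Start with 58.
1 + 1/(58/1) = 1 + 1/58 = 59/58
7 + 1/(59/58) = 7 + 58/59 = 471/59
6 + 1/(471/59) = 6 + 59/471 = 2885/471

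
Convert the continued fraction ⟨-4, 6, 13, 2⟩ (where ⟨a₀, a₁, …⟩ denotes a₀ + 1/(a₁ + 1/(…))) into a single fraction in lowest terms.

Start with 2.
13 + 1/(2/1) = 13 + 1/2 = 27/2
6 + 1/(27/2) = 6 + 2/27 = 164/27
-4 + 1/(164/27) = -4 + 27/164 = -629/164

-629/164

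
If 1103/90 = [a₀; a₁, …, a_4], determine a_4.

2

Run the Euclidean algorithm, recording each quotient:
⌊1103/90⌋ = 12, remainder 23
⌊90/23⌋ = 3, remainder 21
⌊23/21⌋ = 1, remainder 2
⌊21/2⌋ = 10, remainder 1
⌊2/1⌋ = 2, remainder 0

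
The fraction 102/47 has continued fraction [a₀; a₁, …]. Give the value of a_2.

102 ÷ 47 → quotient 2, remainder 8
47 ÷ 8 → quotient 5, remainder 7
8 ÷ 7 → quotient 1, remainder 1

1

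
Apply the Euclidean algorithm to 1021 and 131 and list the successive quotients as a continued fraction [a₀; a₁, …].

1021 ÷ 131 → quotient 7, remainder 104
131 ÷ 104 → quotient 1, remainder 27
104 ÷ 27 → quotient 3, remainder 23
27 ÷ 23 → quotient 1, remainder 4
23 ÷ 4 → quotient 5, remainder 3
4 ÷ 3 → quotient 1, remainder 1
3 ÷ 1 → quotient 3, remainder 0

[7; 1, 3, 1, 5, 1, 3]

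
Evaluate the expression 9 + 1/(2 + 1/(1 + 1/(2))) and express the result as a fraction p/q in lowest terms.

75/8

a_0 = 9: 9/1
a_1 = 2: 19/2
a_2 = 1: 28/3
a_3 = 2: 75/8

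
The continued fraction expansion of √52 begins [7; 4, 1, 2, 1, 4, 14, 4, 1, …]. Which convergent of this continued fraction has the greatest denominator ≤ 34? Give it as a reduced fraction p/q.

137/19

a_0 = 7: 7/1  (≤ bound)
a_1 = 4: 29/4  (≤ bound)
a_2 = 1: 36/5  (≤ bound)
a_3 = 2: 101/14  (≤ bound)
a_4 = 1: 137/19  (≤ bound)
a_5 = 4: 649/90  (> 34, stop)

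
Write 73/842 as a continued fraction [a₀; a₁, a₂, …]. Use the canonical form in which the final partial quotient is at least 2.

[0; 11, 1, 1, 6, 1, 4]

Run the Euclidean algorithm, recording each quotient:
⌊73/842⌋ = 0, remainder 73
⌊842/73⌋ = 11, remainder 39
⌊73/39⌋ = 1, remainder 34
⌊39/34⌋ = 1, remainder 5
⌊34/5⌋ = 6, remainder 4
⌊5/4⌋ = 1, remainder 1
⌊4/1⌋ = 4, remainder 0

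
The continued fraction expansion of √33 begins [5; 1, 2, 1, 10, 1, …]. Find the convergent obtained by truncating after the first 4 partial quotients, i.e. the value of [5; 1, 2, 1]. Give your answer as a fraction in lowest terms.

23/4

a_0 = 5: 5/1
a_1 = 1: 6/1
a_2 = 2: 17/3
a_3 = 1: 23/4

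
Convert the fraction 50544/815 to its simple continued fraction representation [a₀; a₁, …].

Run the Euclidean algorithm, recording each quotient:
⌊50544/815⌋ = 62, remainder 14
⌊815/14⌋ = 58, remainder 3
⌊14/3⌋ = 4, remainder 2
⌊3/2⌋ = 1, remainder 1
⌊2/1⌋ = 2, remainder 0

[62; 58, 4, 1, 2]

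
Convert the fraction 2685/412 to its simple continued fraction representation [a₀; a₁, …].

[6; 1, 1, 14, 4, 1, 2]

2685 ÷ 412 → quotient 6, remainder 213
412 ÷ 213 → quotient 1, remainder 199
213 ÷ 199 → quotient 1, remainder 14
199 ÷ 14 → quotient 14, remainder 3
14 ÷ 3 → quotient 4, remainder 2
3 ÷ 2 → quotient 1, remainder 1
2 ÷ 1 → quotient 2, remainder 0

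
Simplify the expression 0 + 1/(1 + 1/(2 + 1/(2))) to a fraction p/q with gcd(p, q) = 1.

5/7

Collapse the nested fraction from the inside out:
Start with 2.
2 + 1/(2/1) = 2 + 1/2 = 5/2
1 + 1/(5/2) = 1 + 2/5 = 7/5
0 + 1/(7/5) = 0 + 5/7 = 5/7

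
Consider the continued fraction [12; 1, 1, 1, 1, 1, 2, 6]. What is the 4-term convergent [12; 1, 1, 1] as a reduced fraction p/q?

Start with 1.
1 + 1/(1/1) = 1 + 1/1 = 2/1
1 + 1/(2/1) = 1 + 1/2 = 3/2
12 + 1/(3/2) = 12 + 2/3 = 38/3

38/3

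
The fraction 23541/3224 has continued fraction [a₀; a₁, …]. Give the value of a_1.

⌊23541/3224⌋ = 7, remainder 973
⌊3224/973⌋ = 3, remainder 305

3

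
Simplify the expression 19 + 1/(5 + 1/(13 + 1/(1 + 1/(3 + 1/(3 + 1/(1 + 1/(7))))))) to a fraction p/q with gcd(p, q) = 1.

Build up convergents one term at a time:
a_0 = 19: 19/1
a_1 = 5: 96/5
a_2 = 13: 1267/66
a_3 = 1: 1363/71
a_4 = 3: 5356/279
a_5 = 3: 17431/908
a_6 = 1: 22787/1187
a_7 = 7: 176940/9217

176940/9217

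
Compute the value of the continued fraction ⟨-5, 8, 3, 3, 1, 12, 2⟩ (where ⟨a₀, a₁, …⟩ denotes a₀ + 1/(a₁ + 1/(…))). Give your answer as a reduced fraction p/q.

-13985/2866

Start with 2.
12 + 1/(2/1) = 12 + 1/2 = 25/2
1 + 1/(25/2) = 1 + 2/25 = 27/25
3 + 1/(27/25) = 3 + 25/27 = 106/27
3 + 1/(106/27) = 3 + 27/106 = 345/106
8 + 1/(345/106) = 8 + 106/345 = 2866/345
-5 + 1/(2866/345) = -5 + 345/2866 = -13985/2866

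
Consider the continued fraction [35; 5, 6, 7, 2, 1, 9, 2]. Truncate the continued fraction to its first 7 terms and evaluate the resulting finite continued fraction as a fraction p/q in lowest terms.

a_0 = 35: 35/1
a_1 = 5: 176/5
a_2 = 6: 1091/31
a_3 = 7: 7813/222
a_4 = 2: 16717/475
a_5 = 1: 24530/697
a_6 = 9: 237487/6748

237487/6748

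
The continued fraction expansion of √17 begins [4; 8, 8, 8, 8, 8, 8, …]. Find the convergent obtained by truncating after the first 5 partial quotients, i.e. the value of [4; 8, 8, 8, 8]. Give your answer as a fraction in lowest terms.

Use the convergent recurrence hₖ = aₖ·hₖ₋₁ + hₖ₋₂ (and likewise for the denominators kₖ):
a_0 = 4: 4/1
a_1 = 8: 33/8
a_2 = 8: 268/65
a_3 = 8: 2177/528
a_4 = 8: 17684/4289

17684/4289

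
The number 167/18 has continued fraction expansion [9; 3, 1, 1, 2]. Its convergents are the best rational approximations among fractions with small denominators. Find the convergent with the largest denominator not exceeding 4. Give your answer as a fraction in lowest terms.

a_0 = 9: 9/1  (≤ bound)
a_1 = 3: 28/3  (≤ bound)
a_2 = 1: 37/4  (≤ bound)
a_3 = 1: 65/7  (> 4, stop)

37/4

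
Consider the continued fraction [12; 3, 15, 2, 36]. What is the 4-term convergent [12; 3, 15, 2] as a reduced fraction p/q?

a_0 = 12: 12/1
a_1 = 3: 37/3
a_2 = 15: 567/46
a_3 = 2: 1171/95

1171/95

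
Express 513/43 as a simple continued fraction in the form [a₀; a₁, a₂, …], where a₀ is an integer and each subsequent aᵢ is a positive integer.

[11; 1, 13, 3]

513 ÷ 43 → quotient 11, remainder 40
43 ÷ 40 → quotient 1, remainder 3
40 ÷ 3 → quotient 13, remainder 1
3 ÷ 1 → quotient 3, remainder 0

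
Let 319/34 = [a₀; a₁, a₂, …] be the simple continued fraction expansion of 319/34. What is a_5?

Repeatedly divide and take the remainder:
319 ÷ 34 → quotient 9, remainder 13
34 ÷ 13 → quotient 2, remainder 8
13 ÷ 8 → quotient 1, remainder 5
8 ÷ 5 → quotient 1, remainder 3
5 ÷ 3 → quotient 1, remainder 2
3 ÷ 2 → quotient 1, remainder 1

1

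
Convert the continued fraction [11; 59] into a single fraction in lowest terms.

650/59

Build up convergents one term at a time:
a_0 = 11: 11/1
a_1 = 59: 650/59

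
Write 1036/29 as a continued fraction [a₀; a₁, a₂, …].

1036 ÷ 29 → quotient 35, remainder 21
29 ÷ 21 → quotient 1, remainder 8
21 ÷ 8 → quotient 2, remainder 5
8 ÷ 5 → quotient 1, remainder 3
5 ÷ 3 → quotient 1, remainder 2
3 ÷ 2 → quotient 1, remainder 1
2 ÷ 1 → quotient 2, remainder 0

[35; 1, 2, 1, 1, 1, 2]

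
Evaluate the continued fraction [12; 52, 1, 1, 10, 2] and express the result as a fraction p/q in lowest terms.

Build up convergents one term at a time:
a_0 = 12: 12/1
a_1 = 52: 625/52
a_2 = 1: 637/53
a_3 = 1: 1262/105
a_4 = 10: 13257/1103
a_5 = 2: 27776/2311

27776/2311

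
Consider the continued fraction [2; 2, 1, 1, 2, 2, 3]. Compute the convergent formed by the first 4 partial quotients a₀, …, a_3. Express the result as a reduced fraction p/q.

Start with 1.
1 + 1/(1/1) = 1 + 1/1 = 2/1
2 + 1/(2/1) = 2 + 1/2 = 5/2
2 + 1/(5/2) = 2 + 2/5 = 12/5

12/5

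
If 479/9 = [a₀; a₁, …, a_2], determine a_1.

4

⌊479/9⌋ = 53, remainder 2
⌊9/2⌋ = 4, remainder 1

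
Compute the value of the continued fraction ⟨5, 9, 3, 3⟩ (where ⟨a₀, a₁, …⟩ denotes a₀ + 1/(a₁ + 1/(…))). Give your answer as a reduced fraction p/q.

475/93

a_0 = 5: 5/1
a_1 = 9: 46/9
a_2 = 3: 143/28
a_3 = 3: 475/93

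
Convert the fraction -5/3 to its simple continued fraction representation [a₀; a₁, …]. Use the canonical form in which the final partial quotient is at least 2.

Apply division with remainder until the remainder is 0:
-5 = -2·3 + 1, so a_0 = -2
3 = 3·1 + 0, so a_1 = 3

[-2; 3]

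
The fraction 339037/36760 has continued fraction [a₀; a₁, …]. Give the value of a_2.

2

339037 = 9·36760 + 8197, so a_0 = 9
36760 = 4·8197 + 3972, so a_1 = 4
8197 = 2·3972 + 253, so a_2 = 2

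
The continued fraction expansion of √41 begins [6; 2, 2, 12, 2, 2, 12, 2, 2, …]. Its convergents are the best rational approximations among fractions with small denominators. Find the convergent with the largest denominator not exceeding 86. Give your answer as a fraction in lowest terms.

a_0 = 6: 6/1  (≤ bound)
a_1 = 2: 13/2  (≤ bound)
a_2 = 2: 32/5  (≤ bound)
a_3 = 12: 397/62  (≤ bound)
a_4 = 2: 826/129  (> 86, stop)

397/62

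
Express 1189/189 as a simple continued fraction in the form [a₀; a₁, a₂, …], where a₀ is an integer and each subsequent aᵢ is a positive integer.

[6; 3, 2, 3, 2, 3]

⌊1189/189⌋ = 6, remainder 55
⌊189/55⌋ = 3, remainder 24
⌊55/24⌋ = 2, remainder 7
⌊24/7⌋ = 3, remainder 3
⌊7/3⌋ = 2, remainder 1
⌊3/1⌋ = 3, remainder 0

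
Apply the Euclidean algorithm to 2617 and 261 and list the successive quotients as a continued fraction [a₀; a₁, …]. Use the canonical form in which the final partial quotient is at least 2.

⌊2617/261⌋ = 10, remainder 7
⌊261/7⌋ = 37, remainder 2
⌊7/2⌋ = 3, remainder 1
⌊2/1⌋ = 2, remainder 0

[10; 37, 3, 2]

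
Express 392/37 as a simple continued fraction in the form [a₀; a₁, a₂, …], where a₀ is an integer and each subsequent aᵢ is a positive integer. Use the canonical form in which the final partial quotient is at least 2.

Run the Euclidean algorithm, recording each quotient:
392 ÷ 37 → quotient 10, remainder 22
37 ÷ 22 → quotient 1, remainder 15
22 ÷ 15 → quotient 1, remainder 7
15 ÷ 7 → quotient 2, remainder 1
7 ÷ 1 → quotient 7, remainder 0

[10; 1, 1, 2, 7]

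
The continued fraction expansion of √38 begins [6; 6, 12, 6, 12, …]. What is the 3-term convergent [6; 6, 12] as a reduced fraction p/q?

Work from the innermost term outward:
Start with 12.
6 + 1/(12/1) = 6 + 1/12 = 73/12
6 + 1/(73/12) = 6 + 12/73 = 450/73

450/73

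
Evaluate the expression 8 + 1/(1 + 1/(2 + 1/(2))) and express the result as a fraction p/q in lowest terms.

a_0 = 8: 8/1
a_1 = 1: 9/1
a_2 = 2: 26/3
a_3 = 2: 61/7

61/7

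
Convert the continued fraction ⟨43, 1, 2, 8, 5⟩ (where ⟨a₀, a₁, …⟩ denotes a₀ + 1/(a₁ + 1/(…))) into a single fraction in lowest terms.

5591/128

Start with 5.
8 + 1/(5/1) = 8 + 1/5 = 41/5
2 + 1/(41/5) = 2 + 5/41 = 87/41
1 + 1/(87/41) = 1 + 41/87 = 128/87
43 + 1/(128/87) = 43 + 87/128 = 5591/128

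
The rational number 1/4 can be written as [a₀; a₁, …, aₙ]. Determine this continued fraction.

⌊1/4⌋ = 0, remainder 1
⌊4/1⌋ = 4, remainder 0

[0; 4]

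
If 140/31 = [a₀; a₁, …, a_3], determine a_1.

1

Apply division with remainder until the remainder is 0:
140 ÷ 31 → quotient 4, remainder 16
31 ÷ 16 → quotient 1, remainder 15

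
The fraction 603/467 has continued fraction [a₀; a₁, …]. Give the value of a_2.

2

603 ÷ 467 → quotient 1, remainder 136
467 ÷ 136 → quotient 3, remainder 59
136 ÷ 59 → quotient 2, remainder 18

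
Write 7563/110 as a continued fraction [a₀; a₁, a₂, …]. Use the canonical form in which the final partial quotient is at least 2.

7563 = 68·110 + 83, so a_0 = 68
110 = 1·83 + 27, so a_1 = 1
83 = 3·27 + 2, so a_2 = 3
27 = 13·2 + 1, so a_3 = 13
2 = 2·1 + 0, so a_4 = 2

[68; 1, 3, 13, 2]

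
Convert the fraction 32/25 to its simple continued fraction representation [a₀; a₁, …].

32 = 1·25 + 7, so a_0 = 1
25 = 3·7 + 4, so a_1 = 3
7 = 1·4 + 3, so a_2 = 1
4 = 1·3 + 1, so a_3 = 1
3 = 3·1 + 0, so a_4 = 3

[1; 3, 1, 1, 3]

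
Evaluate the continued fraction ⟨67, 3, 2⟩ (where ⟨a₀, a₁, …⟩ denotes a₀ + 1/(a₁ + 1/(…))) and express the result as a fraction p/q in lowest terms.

Build up convergents one term at a time:
a_0 = 67: 67/1
a_1 = 3: 202/3
a_2 = 2: 471/7

471/7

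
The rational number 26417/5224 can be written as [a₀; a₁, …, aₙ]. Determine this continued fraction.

Repeatedly divide and take the remainder:
⌊26417/5224⌋ = 5, remainder 297
⌊5224/297⌋ = 17, remainder 175
⌊297/175⌋ = 1, remainder 122
⌊175/122⌋ = 1, remainder 53
⌊122/53⌋ = 2, remainder 16
⌊53/16⌋ = 3, remainder 5
⌊16/5⌋ = 3, remainder 1
⌊5/1⌋ = 5, remainder 0

[5; 17, 1, 1, 2, 3, 3, 5]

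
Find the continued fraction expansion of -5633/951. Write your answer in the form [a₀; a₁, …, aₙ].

[-6; 13, 36, 2]

-5633 ÷ 951 → quotient -6, remainder 73
951 ÷ 73 → quotient 13, remainder 2
73 ÷ 2 → quotient 36, remainder 1
2 ÷ 1 → quotient 2, remainder 0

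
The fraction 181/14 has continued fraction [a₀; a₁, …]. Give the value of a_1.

Repeatedly divide and take the remainder:
⌊181/14⌋ = 12, remainder 13
⌊14/13⌋ = 1, remainder 1

1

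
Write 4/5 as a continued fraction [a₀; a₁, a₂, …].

[0; 1, 4]

Repeatedly divide and take the remainder:
4 ÷ 5 → quotient 0, remainder 4
5 ÷ 4 → quotient 1, remainder 1
4 ÷ 1 → quotient 4, remainder 0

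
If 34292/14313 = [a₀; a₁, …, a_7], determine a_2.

1

34292 = 2·14313 + 5666, so a_0 = 2
14313 = 2·5666 + 2981, so a_1 = 2
5666 = 1·2981 + 2685, so a_2 = 1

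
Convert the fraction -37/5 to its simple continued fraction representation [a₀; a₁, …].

[-8; 1, 1, 2]

-37 ÷ 5 → quotient -8, remainder 3
5 ÷ 3 → quotient 1, remainder 2
3 ÷ 2 → quotient 1, remainder 1
2 ÷ 1 → quotient 2, remainder 0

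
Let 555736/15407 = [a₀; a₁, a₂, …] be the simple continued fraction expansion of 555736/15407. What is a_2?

4

Repeatedly divide and take the remainder:
⌊555736/15407⌋ = 36, remainder 1084
⌊15407/1084⌋ = 14, remainder 231
⌊1084/231⌋ = 4, remainder 160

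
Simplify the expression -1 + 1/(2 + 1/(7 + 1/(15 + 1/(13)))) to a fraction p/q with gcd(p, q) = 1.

Build up convergents one term at a time:
a_0 = -1: -1/1
a_1 = 2: -1/2
a_2 = 7: -8/15
a_3 = 15: -121/227
a_4 = 13: -1581/2966

-1581/2966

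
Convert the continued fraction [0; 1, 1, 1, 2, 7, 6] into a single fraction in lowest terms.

227/362

a_0 = 0: 0/1
a_1 = 1: 1/1
a_2 = 1: 1/2
a_3 = 1: 2/3
a_4 = 2: 5/8
a_5 = 7: 37/59
a_6 = 6: 227/362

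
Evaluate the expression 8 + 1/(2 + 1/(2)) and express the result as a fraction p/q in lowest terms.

Start with 2.
2 + 1/(2/1) = 2 + 1/2 = 5/2
8 + 1/(5/2) = 8 + 2/5 = 42/5

42/5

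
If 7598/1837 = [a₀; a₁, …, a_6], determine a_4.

6

Repeatedly divide and take the remainder:
7598 = 4·1837 + 250, so a_0 = 4
1837 = 7·250 + 87, so a_1 = 7
250 = 2·87 + 76, so a_2 = 2
87 = 1·76 + 11, so a_3 = 1
76 = 6·11 + 10, so a_4 = 6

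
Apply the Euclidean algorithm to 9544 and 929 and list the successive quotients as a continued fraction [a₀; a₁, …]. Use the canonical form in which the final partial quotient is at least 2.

9544 = 10·929 + 254, so a_0 = 10
929 = 3·254 + 167, so a_1 = 3
254 = 1·167 + 87, so a_2 = 1
167 = 1·87 + 80, so a_3 = 1
87 = 1·80 + 7, so a_4 = 1
80 = 11·7 + 3, so a_5 = 11
7 = 2·3 + 1, so a_6 = 2
3 = 3·1 + 0, so a_7 = 3

[10; 3, 1, 1, 1, 11, 2, 3]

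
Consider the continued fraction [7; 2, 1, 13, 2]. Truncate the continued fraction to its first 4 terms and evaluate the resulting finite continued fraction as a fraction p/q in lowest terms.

a_0 = 7: 7/1
a_1 = 2: 15/2
a_2 = 1: 22/3
a_3 = 13: 301/41

301/41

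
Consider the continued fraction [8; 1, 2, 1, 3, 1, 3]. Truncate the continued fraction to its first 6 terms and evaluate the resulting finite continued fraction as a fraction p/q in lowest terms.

Start with 1.
3 + 1/(1/1) = 3 + 1/1 = 4/1
1 + 1/(4/1) = 1 + 1/4 = 5/4
2 + 1/(5/4) = 2 + 4/5 = 14/5
1 + 1/(14/5) = 1 + 5/14 = 19/14
8 + 1/(19/14) = 8 + 14/19 = 166/19

166/19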